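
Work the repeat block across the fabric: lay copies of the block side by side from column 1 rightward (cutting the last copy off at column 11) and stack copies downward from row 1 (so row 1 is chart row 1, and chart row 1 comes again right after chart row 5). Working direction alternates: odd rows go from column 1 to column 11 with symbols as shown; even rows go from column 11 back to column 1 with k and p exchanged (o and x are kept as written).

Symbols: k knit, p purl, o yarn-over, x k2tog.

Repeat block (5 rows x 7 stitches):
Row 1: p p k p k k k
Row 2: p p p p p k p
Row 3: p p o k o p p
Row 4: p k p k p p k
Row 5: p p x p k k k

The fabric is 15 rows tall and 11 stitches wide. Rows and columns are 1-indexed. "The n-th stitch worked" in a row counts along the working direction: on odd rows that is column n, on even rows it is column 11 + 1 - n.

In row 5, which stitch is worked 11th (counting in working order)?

For row 5: chart row = ((5-1) mod 5) + 1 = 5; this is a RS (odd) row.
Chart row 5 tiled across columns 1-11: p p x p k k k p p x p
Right side: take the tiled row as-is (worked left to right from column 1).
Counting 11 along the worked row gives p.

== STITCH ==
p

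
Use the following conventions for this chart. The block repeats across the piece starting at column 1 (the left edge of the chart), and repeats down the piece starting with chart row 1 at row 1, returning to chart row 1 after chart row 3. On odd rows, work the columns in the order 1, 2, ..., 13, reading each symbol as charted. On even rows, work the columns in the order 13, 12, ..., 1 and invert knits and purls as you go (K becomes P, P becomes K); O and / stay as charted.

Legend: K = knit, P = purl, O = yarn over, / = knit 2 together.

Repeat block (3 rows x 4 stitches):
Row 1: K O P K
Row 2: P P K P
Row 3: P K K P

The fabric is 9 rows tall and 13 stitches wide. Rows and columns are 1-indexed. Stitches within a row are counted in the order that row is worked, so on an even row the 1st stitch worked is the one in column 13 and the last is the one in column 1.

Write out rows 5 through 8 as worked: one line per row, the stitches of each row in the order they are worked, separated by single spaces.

Row 5: chart row 2, RS - tile across columns 1-13 and work as-is.
Row 6: chart row 3, WS - tiled (columns 1-13): P K K P P K K P P K K P P; work from column 13 back to 1 with K<->P swapped.
Row 7: chart row 1, RS - tile across columns 1-13 and work as-is.
Row 8: chart row 2, WS - tiled (columns 1-13): P P K P P P K P P P K P P; work from column 13 back to 1 with K<->P swapped.

Rows as worked:
P P K P P P K P P P K P P
K K P P K K P P K K P P K
K O P K K O P K K O P K K
K K P K K K P K K K P K K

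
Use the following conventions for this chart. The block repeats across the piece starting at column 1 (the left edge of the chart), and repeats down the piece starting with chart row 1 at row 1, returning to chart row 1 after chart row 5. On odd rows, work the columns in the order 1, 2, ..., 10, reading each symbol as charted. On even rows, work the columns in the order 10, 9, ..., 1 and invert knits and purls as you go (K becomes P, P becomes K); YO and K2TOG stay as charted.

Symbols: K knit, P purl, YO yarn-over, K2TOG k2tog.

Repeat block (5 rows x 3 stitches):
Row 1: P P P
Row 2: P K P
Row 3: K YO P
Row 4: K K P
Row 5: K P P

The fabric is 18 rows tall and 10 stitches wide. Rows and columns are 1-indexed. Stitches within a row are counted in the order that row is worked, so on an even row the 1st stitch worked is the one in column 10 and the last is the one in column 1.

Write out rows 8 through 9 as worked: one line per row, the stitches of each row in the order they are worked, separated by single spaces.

== ROWS AS WORKED ==
P K YO P K YO P K YO P
K K P K K P K K P K

Derivation:
Row 8: chart row 3, WS - tiled (columns 1-10): K YO P K YO P K YO P K; work from column 10 back to 1 with K<->P swapped.
Row 9: chart row 4, RS - tile across columns 1-10 and work as-is.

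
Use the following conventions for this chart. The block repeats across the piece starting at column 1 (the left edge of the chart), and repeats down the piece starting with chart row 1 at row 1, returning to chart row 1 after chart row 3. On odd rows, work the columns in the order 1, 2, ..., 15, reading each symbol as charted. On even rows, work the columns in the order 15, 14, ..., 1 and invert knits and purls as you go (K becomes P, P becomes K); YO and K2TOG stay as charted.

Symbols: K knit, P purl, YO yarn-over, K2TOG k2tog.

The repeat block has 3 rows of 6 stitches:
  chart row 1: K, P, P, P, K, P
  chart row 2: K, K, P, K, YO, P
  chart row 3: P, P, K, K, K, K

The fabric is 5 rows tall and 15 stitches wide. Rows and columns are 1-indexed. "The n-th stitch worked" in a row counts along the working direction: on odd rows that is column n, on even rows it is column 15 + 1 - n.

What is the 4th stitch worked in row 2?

Result:
K

Derivation:
Row 2: (2-1) mod 3 = 1, so use chart row 2. Even row -> WS.
Chart row 2 tiled across columns 1-15: K K P K YO P K K P K YO P K K P
Wrong side: read the tiled row from column 15 down to 1 and exchange K with P (leave YO, K2TOG).
Row 2 as worked: K P P K YO P K P P K YO P K P P
Stitch 4 in working order -> K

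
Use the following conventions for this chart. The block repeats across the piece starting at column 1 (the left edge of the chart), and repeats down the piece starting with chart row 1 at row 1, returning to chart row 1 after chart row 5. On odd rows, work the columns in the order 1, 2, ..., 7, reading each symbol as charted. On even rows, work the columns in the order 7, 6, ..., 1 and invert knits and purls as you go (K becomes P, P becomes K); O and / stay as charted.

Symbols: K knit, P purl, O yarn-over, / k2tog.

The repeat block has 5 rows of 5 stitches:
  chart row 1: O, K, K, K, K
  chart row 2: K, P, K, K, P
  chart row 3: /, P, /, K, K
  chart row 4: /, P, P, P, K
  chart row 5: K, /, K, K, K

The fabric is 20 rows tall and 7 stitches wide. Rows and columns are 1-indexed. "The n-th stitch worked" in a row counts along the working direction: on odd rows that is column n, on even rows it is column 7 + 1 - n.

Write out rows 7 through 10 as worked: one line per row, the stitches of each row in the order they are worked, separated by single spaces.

== ROWS AS WORKED ==
K P K K P K P
K / P P / K /
/ P P P K / P
/ P P P P / P

Derivation:
Row 7: chart row 2, RS - tile across columns 1-7 and work as-is.
Row 8: chart row 3, WS - tiled (columns 1-7): / P / K K / P; work from column 7 back to 1 with K<->P swapped.
Row 9: chart row 4, RS - tile across columns 1-7 and work as-is.
Row 10: chart row 5, WS - tiled (columns 1-7): K / K K K K /; work from column 7 back to 1 with K<->P swapped.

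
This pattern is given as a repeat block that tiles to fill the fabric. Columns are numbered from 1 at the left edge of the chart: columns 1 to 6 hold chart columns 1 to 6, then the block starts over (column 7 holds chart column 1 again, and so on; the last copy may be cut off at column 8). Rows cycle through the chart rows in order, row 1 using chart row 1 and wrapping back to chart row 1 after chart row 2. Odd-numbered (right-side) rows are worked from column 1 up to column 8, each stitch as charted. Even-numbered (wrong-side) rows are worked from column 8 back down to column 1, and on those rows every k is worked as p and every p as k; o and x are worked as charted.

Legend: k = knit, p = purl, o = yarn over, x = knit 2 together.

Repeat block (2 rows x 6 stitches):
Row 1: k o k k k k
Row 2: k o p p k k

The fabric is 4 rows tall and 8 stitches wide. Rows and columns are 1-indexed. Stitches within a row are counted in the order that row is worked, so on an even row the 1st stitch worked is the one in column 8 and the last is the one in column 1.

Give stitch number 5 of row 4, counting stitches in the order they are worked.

Stitch:
k

Derivation:
Row 4 uses chart row ((4-1) mod 2)+1 = 2. Row 4 is even, so WS.
Chart row 2 tiled across columns 1-8: k o p p k k k o
WS: work from column 8 back to column 1 (reverse the tiled row), swapping k<->p (o and x unchanged).
Row 4 as worked: o p p p k k o p
The 5th stitch worked is k.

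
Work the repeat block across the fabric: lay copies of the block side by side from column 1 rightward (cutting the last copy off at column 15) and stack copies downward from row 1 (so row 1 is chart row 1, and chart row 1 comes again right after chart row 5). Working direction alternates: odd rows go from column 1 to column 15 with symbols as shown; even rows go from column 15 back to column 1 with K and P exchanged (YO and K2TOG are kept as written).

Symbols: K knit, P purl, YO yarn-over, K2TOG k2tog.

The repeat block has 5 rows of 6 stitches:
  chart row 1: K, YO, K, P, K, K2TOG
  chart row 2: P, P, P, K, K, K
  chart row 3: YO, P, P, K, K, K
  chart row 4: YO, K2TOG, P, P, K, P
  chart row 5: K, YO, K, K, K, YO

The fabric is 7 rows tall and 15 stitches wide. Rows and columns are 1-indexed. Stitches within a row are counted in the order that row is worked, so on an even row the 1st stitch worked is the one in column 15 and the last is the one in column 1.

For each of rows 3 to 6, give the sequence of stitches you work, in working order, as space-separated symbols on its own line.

Result:
YO P P K K K YO P P K K K YO P P
K K2TOG YO K P K K K2TOG YO K P K K K2TOG YO
K YO K K K YO K YO K K K YO K YO K
P YO P K2TOG P K P YO P K2TOG P K P YO P

Derivation:
Row 3: chart row 3, RS - tile across columns 1-15 and work as-is.
Row 4: chart row 4, WS - tiled (columns 1-15): YO K2TOG P P K P YO K2TOG P P K P YO K2TOG P; work from column 15 back to 1 with K<->P swapped.
Row 5: chart row 5, RS - tile across columns 1-15 and work as-is.
Row 6: chart row 1, WS - tiled (columns 1-15): K YO K P K K2TOG K YO K P K K2TOG K YO K; work from column 15 back to 1 with K<->P swapped.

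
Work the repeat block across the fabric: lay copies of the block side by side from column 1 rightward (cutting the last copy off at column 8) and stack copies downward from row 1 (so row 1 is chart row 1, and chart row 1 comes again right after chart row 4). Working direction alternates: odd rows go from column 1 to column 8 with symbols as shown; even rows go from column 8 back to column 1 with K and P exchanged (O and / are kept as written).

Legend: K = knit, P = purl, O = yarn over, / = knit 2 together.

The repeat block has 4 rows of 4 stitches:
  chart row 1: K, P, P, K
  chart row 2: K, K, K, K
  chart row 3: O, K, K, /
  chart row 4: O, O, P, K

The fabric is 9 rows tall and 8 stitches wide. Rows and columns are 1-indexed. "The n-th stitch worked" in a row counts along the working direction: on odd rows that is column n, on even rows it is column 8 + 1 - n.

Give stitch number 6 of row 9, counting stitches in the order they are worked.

For row 9: chart row = ((9-1) mod 4) + 1 = 1; this is a RS (odd) row.
Chart row 1 tiled across columns 1-8: K P P K K P P K
RS row: no reversal, no swap; stitch n worked = column n.
Stitch 6 in working order -> P

== STITCH ==
P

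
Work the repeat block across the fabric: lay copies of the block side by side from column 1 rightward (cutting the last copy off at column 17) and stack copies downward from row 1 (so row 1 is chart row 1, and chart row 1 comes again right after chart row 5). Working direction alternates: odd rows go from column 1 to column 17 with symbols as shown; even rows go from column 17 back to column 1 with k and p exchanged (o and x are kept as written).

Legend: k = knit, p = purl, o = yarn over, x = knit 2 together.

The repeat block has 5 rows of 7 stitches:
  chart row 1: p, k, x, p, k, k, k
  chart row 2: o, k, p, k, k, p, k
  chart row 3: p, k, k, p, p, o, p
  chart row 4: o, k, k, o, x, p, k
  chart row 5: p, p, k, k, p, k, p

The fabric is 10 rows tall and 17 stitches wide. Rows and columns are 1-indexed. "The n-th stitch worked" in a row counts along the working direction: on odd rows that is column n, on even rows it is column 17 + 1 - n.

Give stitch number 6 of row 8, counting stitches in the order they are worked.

Row 8 uses chart row ((8-1) mod 5)+1 = 3. Row 8 is even, so WS.
Chart row 3 tiled across columns 1-17: p k k p p o p p k k p p o p p k k
Wrong side: read the tiled row from column 17 down to 1 and exchange k with p (leave o, x).
Row 8 as worked: p p k k o k k p p k k o k k p p k
Stitch 6 in working order -> k

Stitch:
k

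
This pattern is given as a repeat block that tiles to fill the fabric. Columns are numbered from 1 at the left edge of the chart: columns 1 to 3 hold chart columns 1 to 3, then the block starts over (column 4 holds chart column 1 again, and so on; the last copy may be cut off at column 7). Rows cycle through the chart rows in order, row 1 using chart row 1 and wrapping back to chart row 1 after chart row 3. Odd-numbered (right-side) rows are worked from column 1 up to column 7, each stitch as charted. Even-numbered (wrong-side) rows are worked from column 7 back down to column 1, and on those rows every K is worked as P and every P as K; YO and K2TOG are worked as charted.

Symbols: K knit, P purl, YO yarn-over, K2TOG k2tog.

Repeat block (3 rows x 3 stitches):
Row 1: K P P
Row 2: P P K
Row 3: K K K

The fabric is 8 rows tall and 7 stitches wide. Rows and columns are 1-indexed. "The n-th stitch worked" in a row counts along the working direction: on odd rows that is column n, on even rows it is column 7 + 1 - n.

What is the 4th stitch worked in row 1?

Row 1: (1-1) mod 3 = 0, so use chart row 1. Odd row -> RS.
Chart row 1 tiled across columns 1-7: K P P K P P K
RS row: no reversal, no swap; stitch n worked = column n.
Counting 4 along the worked row gives K.

Result:
K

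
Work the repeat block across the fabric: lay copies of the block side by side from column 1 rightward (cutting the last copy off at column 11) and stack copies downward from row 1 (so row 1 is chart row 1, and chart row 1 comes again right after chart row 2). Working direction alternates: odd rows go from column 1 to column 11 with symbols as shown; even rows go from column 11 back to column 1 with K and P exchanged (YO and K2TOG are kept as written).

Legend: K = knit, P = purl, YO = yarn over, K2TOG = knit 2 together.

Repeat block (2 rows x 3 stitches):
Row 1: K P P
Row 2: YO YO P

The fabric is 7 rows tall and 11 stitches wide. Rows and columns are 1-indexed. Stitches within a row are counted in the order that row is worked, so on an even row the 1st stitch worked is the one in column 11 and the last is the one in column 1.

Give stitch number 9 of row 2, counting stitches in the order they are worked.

== STITCH ==
K

Derivation:
Row 2 uses chart row ((2-1) mod 2)+1 = 2. Row 2 is even, so WS.
Chart row 2 tiled across columns 1-11: YO YO P YO YO P YO YO P YO YO
Wrong side: read the tiled row from column 11 down to 1 and exchange K with P (leave YO, K2TOG).
Row 2 as worked: YO YO K YO YO K YO YO K YO YO
The 9th stitch worked is K.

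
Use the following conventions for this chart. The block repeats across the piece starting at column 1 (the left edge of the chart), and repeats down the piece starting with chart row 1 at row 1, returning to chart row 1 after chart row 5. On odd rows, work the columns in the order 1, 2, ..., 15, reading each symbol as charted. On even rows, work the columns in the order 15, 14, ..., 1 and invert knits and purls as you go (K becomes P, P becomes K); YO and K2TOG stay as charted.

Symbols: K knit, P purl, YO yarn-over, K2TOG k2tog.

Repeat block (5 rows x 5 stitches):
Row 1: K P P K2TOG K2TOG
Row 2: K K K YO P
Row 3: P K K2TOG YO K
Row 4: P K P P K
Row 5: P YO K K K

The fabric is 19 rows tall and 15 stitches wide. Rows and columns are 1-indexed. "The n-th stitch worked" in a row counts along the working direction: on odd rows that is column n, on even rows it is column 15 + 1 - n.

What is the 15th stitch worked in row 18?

Result:
K

Derivation:
Row 18 uses chart row ((18-1) mod 5)+1 = 3. Row 18 is even, so WS.
Chart row 3 tiled across columns 1-15: P K K2TOG YO K P K K2TOG YO K P K K2TOG YO K
WS: work from column 15 back to column 1 (reverse the tiled row), swapping K<->P (YO and K2TOG unchanged).
Row 18 as worked: P YO K2TOG P K P YO K2TOG P K P YO K2TOG P K
Stitch 15 in working order -> K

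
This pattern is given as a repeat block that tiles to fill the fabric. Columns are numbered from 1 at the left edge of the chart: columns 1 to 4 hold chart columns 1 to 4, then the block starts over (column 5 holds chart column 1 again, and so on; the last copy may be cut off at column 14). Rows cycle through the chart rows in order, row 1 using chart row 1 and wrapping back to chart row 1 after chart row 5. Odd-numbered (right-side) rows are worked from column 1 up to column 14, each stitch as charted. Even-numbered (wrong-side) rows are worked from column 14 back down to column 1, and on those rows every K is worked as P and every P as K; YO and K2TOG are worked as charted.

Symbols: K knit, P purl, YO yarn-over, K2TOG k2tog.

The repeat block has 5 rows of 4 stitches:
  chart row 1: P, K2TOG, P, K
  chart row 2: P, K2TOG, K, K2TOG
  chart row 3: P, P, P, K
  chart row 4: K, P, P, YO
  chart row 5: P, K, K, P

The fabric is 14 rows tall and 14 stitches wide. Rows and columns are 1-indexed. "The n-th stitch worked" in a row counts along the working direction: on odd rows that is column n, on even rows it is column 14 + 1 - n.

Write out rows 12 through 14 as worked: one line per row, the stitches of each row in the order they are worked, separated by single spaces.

Row 12: chart row 2, WS - tiled (columns 1-14): P K2TOG K K2TOG P K2TOG K K2TOG P K2TOG K K2TOG P K2TOG; work from column 14 back to 1 with K<->P swapped.
Row 13: chart row 3, RS - tile across columns 1-14 and work as-is.
Row 14: chart row 4, WS - tiled (columns 1-14): K P P YO K P P YO K P P YO K P; work from column 14 back to 1 with K<->P swapped.

== ROWS AS WORKED ==
K2TOG K K2TOG P K2TOG K K2TOG P K2TOG K K2TOG P K2TOG K
P P P K P P P K P P P K P P
K P YO K K P YO K K P YO K K P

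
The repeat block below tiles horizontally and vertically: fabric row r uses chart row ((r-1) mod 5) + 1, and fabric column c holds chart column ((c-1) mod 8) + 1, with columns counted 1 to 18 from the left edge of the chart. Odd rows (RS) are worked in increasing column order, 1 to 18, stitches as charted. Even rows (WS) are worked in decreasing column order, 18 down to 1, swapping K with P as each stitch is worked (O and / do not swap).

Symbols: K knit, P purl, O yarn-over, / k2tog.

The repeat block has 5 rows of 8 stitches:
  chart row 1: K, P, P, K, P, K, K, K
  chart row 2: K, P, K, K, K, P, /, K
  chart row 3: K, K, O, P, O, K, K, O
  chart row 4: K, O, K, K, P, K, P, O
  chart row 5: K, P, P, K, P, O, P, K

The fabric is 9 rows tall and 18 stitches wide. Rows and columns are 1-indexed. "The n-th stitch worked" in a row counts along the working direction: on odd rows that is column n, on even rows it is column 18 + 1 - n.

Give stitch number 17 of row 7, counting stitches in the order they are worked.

== STITCH ==
K

Derivation:
For row 7: chart row = ((7-1) mod 5) + 1 = 2; this is a RS (odd) row.
Chart row 2 tiled across columns 1-18: K P K K K P / K K P K K K P / K K P
RS: work column 1 to column 18, symbols as charted — the tiled row is the row as worked.
Stitch 17 in working order -> K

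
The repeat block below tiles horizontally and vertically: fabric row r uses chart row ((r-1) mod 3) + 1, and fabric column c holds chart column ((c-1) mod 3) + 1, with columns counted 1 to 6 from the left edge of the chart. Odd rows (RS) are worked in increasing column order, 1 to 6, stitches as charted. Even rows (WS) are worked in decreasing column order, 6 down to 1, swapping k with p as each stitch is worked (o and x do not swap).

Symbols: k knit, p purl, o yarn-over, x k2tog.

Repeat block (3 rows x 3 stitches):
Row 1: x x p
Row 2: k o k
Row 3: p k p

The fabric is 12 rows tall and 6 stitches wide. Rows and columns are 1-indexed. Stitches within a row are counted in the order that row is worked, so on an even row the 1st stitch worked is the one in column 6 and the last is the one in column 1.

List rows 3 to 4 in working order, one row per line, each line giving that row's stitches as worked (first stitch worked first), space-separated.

Rows as worked:
p k p p k p
k x x k x x

Derivation:
Row 3: chart row 3, RS - tile across columns 1-6 and work as-is.
Row 4: chart row 1, WS - tiled (columns 1-6): x x p x x p; work from column 6 back to 1 with k<->p swapped.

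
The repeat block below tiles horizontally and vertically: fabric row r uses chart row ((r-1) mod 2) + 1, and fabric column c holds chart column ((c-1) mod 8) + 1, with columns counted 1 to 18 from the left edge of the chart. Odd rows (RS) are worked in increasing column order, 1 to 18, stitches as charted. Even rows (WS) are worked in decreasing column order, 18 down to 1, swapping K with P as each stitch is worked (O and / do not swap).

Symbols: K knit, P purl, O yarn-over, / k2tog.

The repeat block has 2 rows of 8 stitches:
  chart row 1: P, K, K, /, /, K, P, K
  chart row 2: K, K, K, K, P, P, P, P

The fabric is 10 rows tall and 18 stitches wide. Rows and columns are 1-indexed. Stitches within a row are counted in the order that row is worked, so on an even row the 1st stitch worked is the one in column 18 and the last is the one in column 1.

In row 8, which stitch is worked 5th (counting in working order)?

Row 8 uses chart row ((8-1) mod 2)+1 = 2. Row 8 is even, so WS.
Chart row 2 tiled across columns 1-18: K K K K P P P P K K K K P P P P K K
WS: work from column 18 back to column 1 (reverse the tiled row), swapping K<->P (O and / unchanged).
Row 8 as worked: P P K K K K P P P P K K K K P P P P
Counting 5 along the worked row gives K.

Result:
K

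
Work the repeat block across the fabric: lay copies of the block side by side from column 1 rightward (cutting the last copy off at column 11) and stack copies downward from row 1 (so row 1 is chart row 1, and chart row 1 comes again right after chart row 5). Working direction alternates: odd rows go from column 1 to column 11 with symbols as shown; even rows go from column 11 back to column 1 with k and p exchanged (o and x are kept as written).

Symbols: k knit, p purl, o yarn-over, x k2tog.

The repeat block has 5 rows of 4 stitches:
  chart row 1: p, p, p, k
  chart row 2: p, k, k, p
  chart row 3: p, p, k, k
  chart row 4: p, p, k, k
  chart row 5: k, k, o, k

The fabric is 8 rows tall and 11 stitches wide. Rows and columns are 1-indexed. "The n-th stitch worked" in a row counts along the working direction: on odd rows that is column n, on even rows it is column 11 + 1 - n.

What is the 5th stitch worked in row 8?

Stitch:
p

Derivation:
Row 8: (8-1) mod 5 = 2, so use chart row 3. Even row -> WS.
Chart row 3 tiled across columns 1-11: p p k k p p k k p p k
Wrong side: read the tiled row from column 11 down to 1 and exchange k with p (leave o, x).
Row 8 as worked: p k k p p k k p p k k
The 5th stitch worked is p.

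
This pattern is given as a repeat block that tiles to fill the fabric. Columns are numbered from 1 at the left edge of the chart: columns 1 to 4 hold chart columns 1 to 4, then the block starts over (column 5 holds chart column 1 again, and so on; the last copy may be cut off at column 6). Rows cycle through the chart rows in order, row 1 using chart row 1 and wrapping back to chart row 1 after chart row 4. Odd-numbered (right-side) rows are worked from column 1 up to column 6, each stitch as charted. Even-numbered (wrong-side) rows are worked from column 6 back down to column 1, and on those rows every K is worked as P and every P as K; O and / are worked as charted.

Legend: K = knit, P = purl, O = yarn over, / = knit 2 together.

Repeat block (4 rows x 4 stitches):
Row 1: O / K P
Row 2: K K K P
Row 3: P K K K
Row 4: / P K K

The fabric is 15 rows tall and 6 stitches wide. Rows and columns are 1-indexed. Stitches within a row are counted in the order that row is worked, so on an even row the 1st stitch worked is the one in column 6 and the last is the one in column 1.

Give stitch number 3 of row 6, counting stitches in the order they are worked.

For row 6: chart row = ((6-1) mod 4) + 1 = 2; this is a WS (even) row.
Chart row 2 tiled across columns 1-6: K K K P K K
Wrong side: read the tiled row from column 6 down to 1 and exchange K with P (leave O, /).
Row 6 as worked: P P K P P P
Stitch 3 in working order -> K

Stitch:
K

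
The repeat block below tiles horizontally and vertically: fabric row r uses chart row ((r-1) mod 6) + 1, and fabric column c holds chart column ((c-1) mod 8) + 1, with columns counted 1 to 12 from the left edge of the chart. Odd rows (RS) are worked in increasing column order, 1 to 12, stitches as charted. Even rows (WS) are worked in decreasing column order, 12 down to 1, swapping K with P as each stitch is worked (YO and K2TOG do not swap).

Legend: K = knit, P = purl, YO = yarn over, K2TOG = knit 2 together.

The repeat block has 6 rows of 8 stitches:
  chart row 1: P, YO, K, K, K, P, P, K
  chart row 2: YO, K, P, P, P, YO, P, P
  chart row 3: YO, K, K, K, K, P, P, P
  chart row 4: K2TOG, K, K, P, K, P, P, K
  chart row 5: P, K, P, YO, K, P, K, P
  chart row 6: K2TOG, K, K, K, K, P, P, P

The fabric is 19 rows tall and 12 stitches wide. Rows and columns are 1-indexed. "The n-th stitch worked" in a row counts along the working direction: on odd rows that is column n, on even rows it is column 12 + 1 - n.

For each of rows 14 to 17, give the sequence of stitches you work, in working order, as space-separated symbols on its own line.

Result:
K K P YO K K YO K K K P YO
YO K K K K P P P YO K K K
K P P K2TOG P K K P K P P K2TOG
P K P YO K P K P P K P YO

Derivation:
Row 14: chart row 2, WS - tiled (columns 1-12): YO K P P P YO P P YO K P P; work from column 12 back to 1 with K<->P swapped.
Row 15: chart row 3, RS - tile across columns 1-12 and work as-is.
Row 16: chart row 4, WS - tiled (columns 1-12): K2TOG K K P K P P K K2TOG K K P; work from column 12 back to 1 with K<->P swapped.
Row 17: chart row 5, RS - tile across columns 1-12 and work as-is.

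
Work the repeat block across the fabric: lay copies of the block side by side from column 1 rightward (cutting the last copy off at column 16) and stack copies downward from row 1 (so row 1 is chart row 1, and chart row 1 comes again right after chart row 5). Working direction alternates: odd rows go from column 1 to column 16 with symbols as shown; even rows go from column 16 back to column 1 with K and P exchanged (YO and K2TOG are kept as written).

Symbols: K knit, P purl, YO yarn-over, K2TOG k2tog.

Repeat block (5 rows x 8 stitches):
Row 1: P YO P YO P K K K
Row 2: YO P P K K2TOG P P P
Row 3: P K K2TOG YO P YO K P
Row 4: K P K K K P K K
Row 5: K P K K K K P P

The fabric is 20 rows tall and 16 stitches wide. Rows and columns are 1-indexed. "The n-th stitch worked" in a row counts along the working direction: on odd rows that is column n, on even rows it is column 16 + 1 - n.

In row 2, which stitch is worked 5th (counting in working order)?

Result:
P

Derivation:
For row 2: chart row = ((2-1) mod 5) + 1 = 2; this is a WS (even) row.
Chart row 2 tiled across columns 1-16: YO P P K K2TOG P P P YO P P K K2TOG P P P
WS row: flip the tiled sequence (start at column 16) and apply K<->P; YO and K2TOG stay.
Row 2 as worked: K K K K2TOG P K K YO K K K K2TOG P K K YO
Counting 5 along the worked row gives P.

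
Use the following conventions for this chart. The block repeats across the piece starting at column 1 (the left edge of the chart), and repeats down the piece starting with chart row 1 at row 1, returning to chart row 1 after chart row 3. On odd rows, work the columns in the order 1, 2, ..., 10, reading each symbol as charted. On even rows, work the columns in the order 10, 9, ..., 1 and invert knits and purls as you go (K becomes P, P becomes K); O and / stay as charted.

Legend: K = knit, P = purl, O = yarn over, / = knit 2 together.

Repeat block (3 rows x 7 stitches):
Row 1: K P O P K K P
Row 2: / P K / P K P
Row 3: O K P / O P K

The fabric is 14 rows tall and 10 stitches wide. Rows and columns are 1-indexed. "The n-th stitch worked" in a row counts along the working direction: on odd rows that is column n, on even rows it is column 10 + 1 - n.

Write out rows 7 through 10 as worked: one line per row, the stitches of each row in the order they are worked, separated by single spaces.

Row 7: chart row 1, RS - tile across columns 1-10 and work as-is.
Row 8: chart row 2, WS - tiled (columns 1-10): / P K / P K P / P K; work from column 10 back to 1 with K<->P swapped.
Row 9: chart row 3, RS - tile across columns 1-10 and work as-is.
Row 10: chart row 1, WS - tiled (columns 1-10): K P O P K K P K P O; work from column 10 back to 1 with K<->P swapped.

Rows as worked:
K P O P K K P K P O
P K / K P K / P K /
O K P / O P K O K P
O K P K P P K O K P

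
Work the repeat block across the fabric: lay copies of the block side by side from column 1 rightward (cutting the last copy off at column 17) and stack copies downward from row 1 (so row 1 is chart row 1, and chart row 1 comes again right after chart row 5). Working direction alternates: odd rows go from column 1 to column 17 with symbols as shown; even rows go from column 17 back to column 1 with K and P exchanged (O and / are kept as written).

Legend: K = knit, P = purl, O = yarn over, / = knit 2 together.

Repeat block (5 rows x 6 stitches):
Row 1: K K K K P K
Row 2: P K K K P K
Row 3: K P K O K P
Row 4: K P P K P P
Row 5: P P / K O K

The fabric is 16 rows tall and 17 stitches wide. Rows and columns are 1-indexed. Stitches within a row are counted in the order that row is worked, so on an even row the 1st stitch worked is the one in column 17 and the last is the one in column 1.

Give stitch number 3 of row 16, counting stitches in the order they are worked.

For row 16: chart row = ((16-1) mod 5) + 1 = 1; this is a WS (even) row.
Chart row 1 tiled across columns 1-17: K K K K P K K K K K P K K K K K P
WS: work from column 17 back to column 1 (reverse the tiled row), swapping K<->P (O and / unchanged).
Row 16 as worked: K P P P P P K P P P P P K P P P P
The 3rd stitch worked is P.

Stitch:
P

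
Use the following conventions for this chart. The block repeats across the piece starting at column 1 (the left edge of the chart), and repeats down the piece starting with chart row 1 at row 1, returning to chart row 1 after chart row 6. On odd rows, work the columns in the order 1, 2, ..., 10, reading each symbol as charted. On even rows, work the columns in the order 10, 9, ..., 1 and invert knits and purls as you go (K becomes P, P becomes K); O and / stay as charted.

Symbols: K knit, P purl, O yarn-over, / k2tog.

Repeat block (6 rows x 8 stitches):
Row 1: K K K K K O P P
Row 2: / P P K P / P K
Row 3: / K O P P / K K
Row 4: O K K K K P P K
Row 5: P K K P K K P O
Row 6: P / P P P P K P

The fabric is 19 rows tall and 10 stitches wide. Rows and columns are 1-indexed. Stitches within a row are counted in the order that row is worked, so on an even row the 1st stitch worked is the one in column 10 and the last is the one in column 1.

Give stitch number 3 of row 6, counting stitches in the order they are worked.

Row 6: (6-1) mod 6 = 5, so use chart row 6. Even row -> WS.
Chart row 6 tiled across columns 1-10: P / P P P P K P P /
WS row: flip the tiled sequence (start at column 10) and apply K<->P; O and / stay.
Row 6 as worked: / K K P K K K K / K
The 3rd stitch worked is K.

Result:
K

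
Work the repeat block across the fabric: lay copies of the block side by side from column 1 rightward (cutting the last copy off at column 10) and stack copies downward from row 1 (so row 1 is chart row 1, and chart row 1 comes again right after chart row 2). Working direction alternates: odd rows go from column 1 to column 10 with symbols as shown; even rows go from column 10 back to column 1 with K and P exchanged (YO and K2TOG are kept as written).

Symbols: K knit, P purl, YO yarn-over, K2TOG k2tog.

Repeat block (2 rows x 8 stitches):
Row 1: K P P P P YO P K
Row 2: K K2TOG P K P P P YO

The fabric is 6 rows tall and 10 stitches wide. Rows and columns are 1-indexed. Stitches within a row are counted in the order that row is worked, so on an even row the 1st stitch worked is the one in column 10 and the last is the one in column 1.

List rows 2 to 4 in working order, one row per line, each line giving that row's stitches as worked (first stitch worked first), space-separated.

Row 2: chart row 2, WS - tiled (columns 1-10): K K2TOG P K P P P YO K K2TOG; work from column 10 back to 1 with K<->P swapped.
Row 3: chart row 1, RS - tile across columns 1-10 and work as-is.
Row 4: chart row 2, WS - tiled (columns 1-10): K K2TOG P K P P P YO K K2TOG; work from column 10 back to 1 with K<->P swapped.

Result:
K2TOG P YO K K K P K K2TOG P
K P P P P YO P K K P
K2TOG P YO K K K P K K2TOG P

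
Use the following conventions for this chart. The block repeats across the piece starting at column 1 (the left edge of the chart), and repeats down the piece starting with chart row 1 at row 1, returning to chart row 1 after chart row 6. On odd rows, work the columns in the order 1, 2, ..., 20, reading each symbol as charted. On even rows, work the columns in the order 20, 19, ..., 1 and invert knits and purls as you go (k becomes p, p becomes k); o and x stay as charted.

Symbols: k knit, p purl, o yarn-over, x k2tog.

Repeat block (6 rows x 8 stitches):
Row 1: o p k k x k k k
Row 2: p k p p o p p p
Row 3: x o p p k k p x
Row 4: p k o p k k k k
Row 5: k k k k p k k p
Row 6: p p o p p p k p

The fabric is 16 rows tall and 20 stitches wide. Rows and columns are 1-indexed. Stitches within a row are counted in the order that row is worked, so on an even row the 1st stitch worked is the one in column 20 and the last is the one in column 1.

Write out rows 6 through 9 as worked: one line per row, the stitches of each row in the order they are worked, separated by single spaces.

Row 6: chart row 6, WS - tiled (columns 1-20): p p o p p p k p p p o p p p k p p p o p; work from column 20 back to 1 with k<->p swapped.
Row 7: chart row 1, RS - tile across columns 1-20 and work as-is.
Row 8: chart row 2, WS - tiled (columns 1-20): p k p p o p p p p k p p o p p p p k p p; work from column 20 back to 1 with k<->p swapped.
Row 9: chart row 3, RS - tile across columns 1-20 and work as-is.

Rows as worked:
k o k k k p k k k o k k k p k k k o k k
o p k k x k k k o p k k x k k k o p k k
k k p k k k k o k k p k k k k o k k p k
x o p p k k p x x o p p k k p x x o p p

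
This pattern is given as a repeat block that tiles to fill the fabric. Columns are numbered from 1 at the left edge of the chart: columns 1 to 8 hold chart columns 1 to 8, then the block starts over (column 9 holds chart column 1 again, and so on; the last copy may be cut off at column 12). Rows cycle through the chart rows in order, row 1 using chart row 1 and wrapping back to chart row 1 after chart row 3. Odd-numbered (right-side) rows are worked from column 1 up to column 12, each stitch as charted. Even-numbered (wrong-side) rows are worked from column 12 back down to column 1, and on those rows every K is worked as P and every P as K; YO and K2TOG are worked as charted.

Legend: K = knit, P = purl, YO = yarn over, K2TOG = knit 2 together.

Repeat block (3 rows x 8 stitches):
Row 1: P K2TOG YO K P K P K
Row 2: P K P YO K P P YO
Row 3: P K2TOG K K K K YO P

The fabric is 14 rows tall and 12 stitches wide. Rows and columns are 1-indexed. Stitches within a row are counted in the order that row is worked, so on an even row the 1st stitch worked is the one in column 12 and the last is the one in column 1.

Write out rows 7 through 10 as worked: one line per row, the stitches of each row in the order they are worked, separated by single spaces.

Result:
P K2TOG YO K P K P K P K2TOG YO K
YO K P K YO K K P YO K P K
P K2TOG K K K K YO P P K2TOG K K
P YO K2TOG K P K P K P YO K2TOG K

Derivation:
Row 7: chart row 1, RS - tile across columns 1-12 and work as-is.
Row 8: chart row 2, WS - tiled (columns 1-12): P K P YO K P P YO P K P YO; work from column 12 back to 1 with K<->P swapped.
Row 9: chart row 3, RS - tile across columns 1-12 and work as-is.
Row 10: chart row 1, WS - tiled (columns 1-12): P K2TOG YO K P K P K P K2TOG YO K; work from column 12 back to 1 with K<->P swapped.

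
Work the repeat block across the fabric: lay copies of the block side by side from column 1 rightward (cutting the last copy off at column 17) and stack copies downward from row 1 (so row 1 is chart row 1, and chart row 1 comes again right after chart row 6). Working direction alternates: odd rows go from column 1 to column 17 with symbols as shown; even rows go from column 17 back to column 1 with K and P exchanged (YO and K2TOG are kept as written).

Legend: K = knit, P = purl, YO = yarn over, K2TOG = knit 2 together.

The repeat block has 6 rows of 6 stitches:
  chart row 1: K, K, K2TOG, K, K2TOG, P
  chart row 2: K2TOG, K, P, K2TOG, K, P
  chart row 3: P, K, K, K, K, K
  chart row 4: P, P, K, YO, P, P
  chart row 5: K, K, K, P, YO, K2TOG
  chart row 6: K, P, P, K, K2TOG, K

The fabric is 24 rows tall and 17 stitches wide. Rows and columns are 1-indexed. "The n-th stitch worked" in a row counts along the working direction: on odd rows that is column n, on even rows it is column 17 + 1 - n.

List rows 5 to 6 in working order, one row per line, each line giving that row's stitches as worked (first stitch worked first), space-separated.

Row 5: chart row 5, RS - tile across columns 1-17 and work as-is.
Row 6: chart row 6, WS - tiled (columns 1-17): K P P K K2TOG K K P P K K2TOG K K P P K K2TOG; work from column 17 back to 1 with K<->P swapped.

== ROWS AS WORKED ==
K K K P YO K2TOG K K K P YO K2TOG K K K P YO
K2TOG P K K P P K2TOG P K K P P K2TOG P K K P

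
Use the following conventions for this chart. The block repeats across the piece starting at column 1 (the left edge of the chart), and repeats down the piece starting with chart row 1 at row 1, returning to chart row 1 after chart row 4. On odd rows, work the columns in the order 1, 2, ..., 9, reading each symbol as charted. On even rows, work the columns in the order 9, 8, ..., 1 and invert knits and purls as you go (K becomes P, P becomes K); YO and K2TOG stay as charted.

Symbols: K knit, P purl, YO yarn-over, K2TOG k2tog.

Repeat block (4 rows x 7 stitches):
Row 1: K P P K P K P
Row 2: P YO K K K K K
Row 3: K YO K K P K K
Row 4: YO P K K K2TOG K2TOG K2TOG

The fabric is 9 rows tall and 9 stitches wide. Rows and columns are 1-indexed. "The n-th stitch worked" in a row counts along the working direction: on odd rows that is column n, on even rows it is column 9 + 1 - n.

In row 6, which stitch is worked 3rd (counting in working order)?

== STITCH ==
P

Derivation:
Row 6 uses chart row ((6-1) mod 4)+1 = 2. Row 6 is even, so WS.
Chart row 2 tiled across columns 1-9: P YO K K K K K P YO
Wrong side: read the tiled row from column 9 down to 1 and exchange K with P (leave YO, K2TOG).
Row 6 as worked: YO K P P P P P YO K
The 3rd stitch worked is P.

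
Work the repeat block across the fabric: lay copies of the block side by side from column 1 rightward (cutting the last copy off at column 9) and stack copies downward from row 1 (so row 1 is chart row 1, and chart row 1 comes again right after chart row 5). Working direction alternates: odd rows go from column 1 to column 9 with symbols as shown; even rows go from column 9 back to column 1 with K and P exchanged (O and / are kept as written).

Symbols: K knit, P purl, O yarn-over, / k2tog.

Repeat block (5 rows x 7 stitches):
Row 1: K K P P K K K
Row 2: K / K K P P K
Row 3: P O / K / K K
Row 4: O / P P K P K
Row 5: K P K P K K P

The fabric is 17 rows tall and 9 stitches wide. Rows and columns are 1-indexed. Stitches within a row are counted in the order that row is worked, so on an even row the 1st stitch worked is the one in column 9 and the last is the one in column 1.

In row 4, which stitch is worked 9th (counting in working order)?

For row 4: chart row = ((4-1) mod 5) + 1 = 4; this is a WS (even) row.
Chart row 4 tiled across columns 1-9: O / P P K P K O /
Wrong side: read the tiled row from column 9 down to 1 and exchange K with P (leave O, /).
Row 4 as worked: / O P K P K K / O
The 9th stitch worked is O.

Result:
O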